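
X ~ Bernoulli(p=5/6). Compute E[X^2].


For Bernoulli: X in {0,1}
E[X^2] = 0^2*(1-5/6) + 1^2*5/6 = 5/6

5/6


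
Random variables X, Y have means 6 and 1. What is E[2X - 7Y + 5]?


E[2X - 7Y + 5] = 2*E[X] - 7*E[Y] + 5
= (2)*(6) + (-7)*(1) + (5)
= 12 - 7 + 5 = 10

10


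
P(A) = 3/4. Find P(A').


P(A') = 1 - P(A) = 1 - 3/4 = 1/4

1/4


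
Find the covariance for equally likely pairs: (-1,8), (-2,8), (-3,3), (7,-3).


E[X]=1/4, E[Y]=4, E[XY]=-27/2
Cov(X,Y) = E[XY] - E[X]E[Y] = -27/2 - 1/4*4 = -29/2

-29/2


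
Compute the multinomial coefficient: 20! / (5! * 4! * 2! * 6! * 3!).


20! = 2432902008176640000
Denominator: 5!=120 * 4!=24 * 2!=2 * 6!=720 * 3!=6
Coefficient = 2432902008176640000 / 24883200 = 97772875200

97772875200


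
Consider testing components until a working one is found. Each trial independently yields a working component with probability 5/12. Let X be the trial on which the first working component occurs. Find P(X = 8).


P(X=8) = (1-p)^7 * p = (7/12)^7 * 5/12
= 823543/35831808 * 5/12 = 4117715/429981696

4117715/429981696


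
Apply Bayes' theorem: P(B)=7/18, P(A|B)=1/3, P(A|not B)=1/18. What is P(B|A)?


P(A) = P(A|B)P(B) + P(A|B')P(B') = 1/3*7/18 + 1/18*11/18 = 53/324
P(B|A) = P(A|B)P(B)/P(A) = (7/54)/(53/324) = 42/53

42/53


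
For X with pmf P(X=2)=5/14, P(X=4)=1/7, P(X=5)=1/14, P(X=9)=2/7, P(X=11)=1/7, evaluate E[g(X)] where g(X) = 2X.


E[2X] = sum(g(x)*P(x))
= 4*5/14 + 8*1/7 + 10*1/14 + 18*2/7 + 22*1/7
= 81/7

81/7


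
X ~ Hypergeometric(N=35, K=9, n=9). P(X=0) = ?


P(X=0) = C(9,0)*C(26,9) / C(35,9)
= 1*3124550 / 70607460
= 3124550/70607460 = 28405/641886

28405/641886


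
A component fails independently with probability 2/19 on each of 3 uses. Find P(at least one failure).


P(at least one) = 1 - P(none)
P(none) = (1 - 2/19)^3 = (17/19)^3 = 4913/6859
P(at least one) = 1 - 4913/6859 = 1946/6859

1946/6859


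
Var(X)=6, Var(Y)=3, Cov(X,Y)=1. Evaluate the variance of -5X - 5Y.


Var(-5X - 5Y) = (-5)^2*Var(X) + (-5)^2*Var(Y) + 2*(-5)*(-5)*Cov(X,Y)
= 25*6 + 25*3 + 50*1
= 150 + 75 + 50 = 275

275


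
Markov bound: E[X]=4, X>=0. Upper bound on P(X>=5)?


Markov: P(X >= a) <= E[X]/a
P(X >= 5) <= 4/5

4/5


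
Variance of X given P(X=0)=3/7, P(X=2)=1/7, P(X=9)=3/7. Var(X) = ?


E[X] = 29/7, E[X^2] = 247/7
Var(X) = E[X^2] - (E[X])^2 = 247/7 - (29/7)^2 = 888/49

888/49


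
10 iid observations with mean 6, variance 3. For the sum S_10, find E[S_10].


E[S_n] = n*E[X_1] = 10*6 = 60

60


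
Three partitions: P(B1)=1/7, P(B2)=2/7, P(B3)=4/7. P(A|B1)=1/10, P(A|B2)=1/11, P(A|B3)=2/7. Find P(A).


P(A) = P(A|B1)P(B1) + P(A|B2)P(B2) + P(A|B3)P(B3)
= 1/10*1/7 + 1/11*2/7 + 2/7*4/7
= 1/70 + 2/77 + 8/49 = 1097/5390

1097/5390


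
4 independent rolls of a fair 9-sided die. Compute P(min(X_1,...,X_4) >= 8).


P(min >= 8) = P(all X_i >= 8) = (P(X_1 >= 8))^4
= (2/9)^4 = 16/6561

16/6561


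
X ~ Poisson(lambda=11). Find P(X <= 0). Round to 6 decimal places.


P(X<=0) = e^(-11)*11^0/0!
≈ 0.0000167017
≈ 0.000017

0.000017


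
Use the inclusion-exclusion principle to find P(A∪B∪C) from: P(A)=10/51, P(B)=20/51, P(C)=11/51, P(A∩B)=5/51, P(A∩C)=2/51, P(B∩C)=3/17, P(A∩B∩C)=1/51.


P(A∪B∪C) = P(A)+P(B)+P(C) - P(AB)-P(AC)-P(BC) + P(ABC)
= 10/51+20/51+11/51 - 5/51-2/51-3/17 + 1/51
= 26/51

26/51


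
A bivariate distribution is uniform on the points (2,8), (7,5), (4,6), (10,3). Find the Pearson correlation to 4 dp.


Cov(X,Y) = -5.3750, Var(X) = 9.1875, Var(Y) = 3.2500
rho = Cov/(sqrt(VarX)*sqrt(VarY)) = -0.9836

-0.9836


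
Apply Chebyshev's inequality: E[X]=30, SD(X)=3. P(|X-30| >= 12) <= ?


k = 12/3 = 4
Chebyshev: P(|X-mu| >= k*sigma) <= 1/k^2 = 1/4^2 = 1/16

1/16


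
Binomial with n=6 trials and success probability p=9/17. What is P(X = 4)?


P(X=4) = C(6,4) * p^4 * (1-p)^2
= 15 * 6561/83521 * 64/289
= 6298560/24137569

6298560/24137569


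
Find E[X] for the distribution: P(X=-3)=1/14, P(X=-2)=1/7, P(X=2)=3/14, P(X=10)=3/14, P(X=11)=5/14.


E[X] = sum(x * P(x))
= -3*1/14 - 2*1/7 + 2*3/14 + 10*3/14 + 11*5/14
= 6

6


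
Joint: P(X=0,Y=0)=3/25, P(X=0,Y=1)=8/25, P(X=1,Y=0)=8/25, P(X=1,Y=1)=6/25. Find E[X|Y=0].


P(Y=0) = 11/25
E[X|Y=0] = (0*3 + 1*8)/11 = 8/11

8/11


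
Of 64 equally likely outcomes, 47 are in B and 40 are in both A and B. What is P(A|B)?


P(A|B) = P(A∩B)/P(B) = (40/64)/(47/64) = 40/47

40/47


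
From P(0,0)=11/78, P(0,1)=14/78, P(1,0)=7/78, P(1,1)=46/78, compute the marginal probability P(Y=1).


P(Y=1) = P(0,1)+P(1,1) = 14/78 + 46/78 = 60/78 = 10/13

10/13


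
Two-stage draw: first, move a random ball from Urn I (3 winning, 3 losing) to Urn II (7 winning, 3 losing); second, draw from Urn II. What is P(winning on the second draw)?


P(transfer winning) = 3/6 = 1/2; P(transfer losing) = 1/2
If winning transferred: Urn II has 8 winning of 11, so P(winning|winning moved) = 8/11
If losing transferred: Urn II has 7 winning of 11, so P(winning|losing moved) = 7/11
By total probability: P(winning) = 1/2*8/11 + 1/2*7/11 = 15/22

15/22


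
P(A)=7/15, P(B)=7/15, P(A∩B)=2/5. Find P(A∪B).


P(A∪B) = P(A) + P(B) - P(A∩B)
= 7/15 + 7/15 - 2/5 = 8/15

8/15


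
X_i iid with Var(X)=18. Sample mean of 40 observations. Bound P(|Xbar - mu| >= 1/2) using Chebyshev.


Var(Xbar) = Var(X)/n = 18/40
Chebyshev: P(|Xbar-mu| >= 1/2) <= Var(Xbar)/(1/2)^2 = (9/20)/(1/4) = 9/5
Bound exceeds 1, so trivial bound: 1

1


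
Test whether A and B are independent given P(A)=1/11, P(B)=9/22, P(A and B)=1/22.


P(A)*P(B) = 1/11*9/22 = 9/242
P(A∩B) = 1/22 != 9/242, so not independent

No, A and B are not independent


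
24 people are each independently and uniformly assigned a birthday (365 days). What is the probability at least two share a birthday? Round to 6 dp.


P(all different) = prod((365-i)/365 for i=0..23) = 0.461656
P(at least one match) = 1 - 0.461656 = 0.538344

0.538344


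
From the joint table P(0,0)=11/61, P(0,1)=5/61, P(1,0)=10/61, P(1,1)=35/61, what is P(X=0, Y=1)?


Read from table: P(X=0, Y=1) = 5/61

5/61


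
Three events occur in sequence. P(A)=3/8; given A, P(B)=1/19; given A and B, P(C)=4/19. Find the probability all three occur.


P(A∩B∩C) = P(A) * P(B|A) * P(C|A∩B)
= 3/8 * 1/19 * 4/19
= 3/152 * 4/19 = 3/722

3/722


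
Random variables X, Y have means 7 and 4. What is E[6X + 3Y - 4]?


E[6X + 3Y - 4] = 6*E[X] + 3*E[Y] - 4
= (6)*(7) + (3)*(4) + (-4)
= 42 + 12 - 4 = 50

50


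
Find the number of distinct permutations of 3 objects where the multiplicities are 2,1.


3! = 6
Denominator: 2!=2 * 1!=1
Coefficient = 6 / 2 = 3

3


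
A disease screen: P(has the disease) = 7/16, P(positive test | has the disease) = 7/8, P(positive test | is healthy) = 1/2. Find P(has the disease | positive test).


P(A) = P(A|B)P(B) + P(A|B')P(B') = 7/8*7/16 + 1/2*9/16 = 85/128
P(B|A) = P(A|B)P(B)/P(A) = (49/128)/(85/128) = 49/85

49/85


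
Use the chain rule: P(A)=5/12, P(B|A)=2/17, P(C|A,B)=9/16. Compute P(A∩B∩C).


P(A∩B∩C) = P(A) * P(B|A) * P(C|A∩B)
= 5/12 * 2/17 * 9/16
= 5/102 * 9/16 = 15/544

15/544


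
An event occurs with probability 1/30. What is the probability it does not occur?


P(A') = 1 - P(A) = 1 - 1/30 = 29/30

29/30


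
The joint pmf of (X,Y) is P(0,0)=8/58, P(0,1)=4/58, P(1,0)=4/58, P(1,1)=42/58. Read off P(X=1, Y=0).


Read from table: P(X=1, Y=0) = 4/58 = 2/29

2/29


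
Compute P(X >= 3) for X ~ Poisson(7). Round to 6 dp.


P(X>=3) = 1 - P(X<=2) = 1 - (e^(-7)*7^0/0! + e^(-7)*7^1/1! + e^(-7)*7^2/2!)
≈ 1 - (0.0009118820 + 0.0063831738 + 0.0223411082)
= 1 - 0.0296361640 = 0.9703638360
≈ 0.970364

0.970364


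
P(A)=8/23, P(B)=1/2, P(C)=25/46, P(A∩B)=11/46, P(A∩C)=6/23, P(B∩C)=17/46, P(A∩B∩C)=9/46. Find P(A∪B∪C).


P(A∪B∪C) = P(A)+P(B)+P(C) - P(AB)-P(AC)-P(BC) + P(ABC)
= 8/23+1/2+25/46 - 11/46-6/23-17/46 + 9/46
= 33/46

33/46


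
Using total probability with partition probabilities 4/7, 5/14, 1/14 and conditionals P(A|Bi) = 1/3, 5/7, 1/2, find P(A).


P(A) = P(A|B1)P(B1) + P(A|B2)P(B2) + P(A|B3)P(B3)
= 1/3*4/7 + 5/7*5/14 + 1/2*1/14
= 4/21 + 25/98 + 1/28 = 283/588

283/588


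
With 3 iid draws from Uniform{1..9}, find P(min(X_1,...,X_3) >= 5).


P(min >= 5) = P(all X_i >= 5) = (P(X_1 >= 5))^3
= (5/9)^3 = 125/729

125/729


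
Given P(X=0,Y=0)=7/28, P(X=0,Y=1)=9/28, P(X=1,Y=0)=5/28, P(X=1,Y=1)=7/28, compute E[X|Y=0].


P(Y=0) = 12/28
E[X|Y=0] = (0*7 + 1*5)/12 = 5/12

5/12


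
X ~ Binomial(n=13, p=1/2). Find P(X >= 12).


P(X>=12) = P(X=12) + P(X=13)
= 13/8192 + 1/8192
= 7/4096

7/4096


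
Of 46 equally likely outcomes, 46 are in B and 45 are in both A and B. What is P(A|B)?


P(A|B) = P(A∩B)/P(B) = (45/46)/(46/46) = 45/46

45/46


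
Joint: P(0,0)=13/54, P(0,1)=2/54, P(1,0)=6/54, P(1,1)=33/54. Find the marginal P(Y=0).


P(Y=0) = P(0,0)+P(1,0) = 13/54 + 6/54 = 19/54

19/54


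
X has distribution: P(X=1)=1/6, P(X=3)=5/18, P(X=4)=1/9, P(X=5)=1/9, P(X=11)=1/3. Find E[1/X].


E[1/X] = sum(g(x)*P(x))
= 1*1/6 + 1/3*5/18 + 1/4*1/9 + 1/5*1/9 + 1/11*1/3
= 2017/5940

2017/5940


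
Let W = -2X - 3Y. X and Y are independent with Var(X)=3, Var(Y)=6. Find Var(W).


Independence => Cov(X,Y)=0
Var(-2X - 3Y) = (-2)^2*Var(X) + (-3)^2*Var(Y)
= 4*3 + 9*6 = 66

66


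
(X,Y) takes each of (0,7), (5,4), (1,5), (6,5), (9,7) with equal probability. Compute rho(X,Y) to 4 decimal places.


Cov(X,Y) = 0.0800, Var(X) = 10.9600, Var(Y) = 1.4400
rho = Cov/(sqrt(VarX)*sqrt(VarY)) = 0.0201

0.0201


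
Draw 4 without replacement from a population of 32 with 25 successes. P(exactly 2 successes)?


P(X=2) = C(25,2)*C(7,2) / C(32,4)
= 300*21 / 35960
= 6300/35960 = 315/1798

315/1798


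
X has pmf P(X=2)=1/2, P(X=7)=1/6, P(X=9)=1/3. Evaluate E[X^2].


E[X^2] = sum(x^2 * P(x))
= 4*1/2 + 49*1/6 + 81*1/3
= 223/6

223/6


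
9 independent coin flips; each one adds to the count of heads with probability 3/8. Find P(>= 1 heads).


P(at least one) = 1 - P(none)
P(none) = (1 - 3/8)^9 = (5/8)^9 = 1953125/134217728
P(at least one) = 1 - 1953125/134217728 = 132264603/134217728

132264603/134217728


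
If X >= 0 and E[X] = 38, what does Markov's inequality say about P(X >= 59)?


Markov: P(X >= a) <= E[X]/a
P(X >= 59) <= 38/59

38/59


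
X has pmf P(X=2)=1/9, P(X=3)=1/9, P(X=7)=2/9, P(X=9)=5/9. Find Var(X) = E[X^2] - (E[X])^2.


E[X] = 64/9, E[X^2] = 172/3
Var(X) = E[X^2] - (E[X])^2 = 172/3 - (64/9)^2 = 548/81

548/81


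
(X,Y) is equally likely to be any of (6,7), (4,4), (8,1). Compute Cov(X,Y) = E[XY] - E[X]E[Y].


E[X]=6, E[Y]=4, E[XY]=22
Cov(X,Y) = E[XY] - E[X]E[Y] = 22 - 6*4 = -2

-2


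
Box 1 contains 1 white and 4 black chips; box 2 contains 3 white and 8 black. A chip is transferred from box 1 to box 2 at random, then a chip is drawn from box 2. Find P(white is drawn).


P(transfer white) = 1/5; P(transfer black) = 4/5
If white transferred: Urn II has 4 white of 12, so P(white|white moved) = 1/3
If black transferred: Urn II has 3 white of 12, so P(white|black moved) = 1/4
By total probability: P(white) = 1/5*1/3 + 4/5*1/4 = 4/15

4/15


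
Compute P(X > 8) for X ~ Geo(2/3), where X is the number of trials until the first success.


P(X > 8) = P(first 8 trials all fail) = (1-p)^8 = (1/3)^8 = 1/6561

1/6561


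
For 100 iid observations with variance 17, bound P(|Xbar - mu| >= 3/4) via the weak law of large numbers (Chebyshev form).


Var(Xbar) = Var(X)/n = 17/100
Chebyshev: P(|Xbar-mu| >= 3/4) <= Var(Xbar)/(3/4)^2 = (17/100)/(9/16) = 68/225

68/225


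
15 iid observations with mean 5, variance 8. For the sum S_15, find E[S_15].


E[S_n] = n*E[X_1] = 15*5 = 75

75


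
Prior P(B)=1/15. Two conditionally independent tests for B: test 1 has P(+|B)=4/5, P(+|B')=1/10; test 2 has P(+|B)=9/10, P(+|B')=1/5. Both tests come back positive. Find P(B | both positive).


After test 1: P(+) = 4/5*1/15 + 1/10*14/15 = 11/75
P(B|+) = (4/75)/(11/75) = 4/11
After test 2 (use post1 as new prior): P(+) = 9/10*4/11 + 1/5*7/11 = 5/11
P(B|+,+) = (18/55)/(5/11) = 18/25

18/25


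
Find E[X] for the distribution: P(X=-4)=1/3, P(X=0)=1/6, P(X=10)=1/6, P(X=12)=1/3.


E[X] = sum(x * P(x))
= -4*1/3 + 0*1/6 + 10*1/6 + 12*1/3
= 13/3

13/3


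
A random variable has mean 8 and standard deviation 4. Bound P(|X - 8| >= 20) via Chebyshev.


k = 20/4 = 5
Chebyshev: P(|X-mu| >= k*sigma) <= 1/k^2 = 1/5^2 = 1/25

1/25


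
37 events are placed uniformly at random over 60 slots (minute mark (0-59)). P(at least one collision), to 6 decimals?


P(all different) = prod((60-i)/60 for i=0..36) = 0.000001
P(at least one match) = 1 - 0.000001 = 0.999999

0.999999


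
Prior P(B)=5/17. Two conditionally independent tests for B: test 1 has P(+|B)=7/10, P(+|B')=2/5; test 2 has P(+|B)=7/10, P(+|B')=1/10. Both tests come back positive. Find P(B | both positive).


After test 1: P(+) = 7/10*5/17 + 2/5*12/17 = 83/170
P(B|+) = (7/34)/(83/170) = 35/83
After test 2 (use post1 as new prior): P(+) = 7/10*35/83 + 1/10*48/83 = 293/830
P(B|+,+) = (49/166)/(293/830) = 245/293

245/293


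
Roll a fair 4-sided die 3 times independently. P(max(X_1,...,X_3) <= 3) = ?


P(max <= 3) = P(all X_i <= 3) = (P(X_1 <= 3))^3
= (3/4)^3 = 27/64

27/64


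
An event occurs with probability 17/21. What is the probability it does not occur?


P(A') = 1 - P(A) = 1 - 17/21 = 4/21

4/21


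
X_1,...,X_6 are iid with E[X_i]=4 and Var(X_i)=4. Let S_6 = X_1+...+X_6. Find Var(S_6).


By independence, Var(S_n) = n*Var(X_1) = 6*4 = 24

24


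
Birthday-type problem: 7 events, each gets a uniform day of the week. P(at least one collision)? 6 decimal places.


P(all different) = prod((7-i)/7 for i=0..6) = 0.006120
P(at least one match) = 1 - 0.006120 = 0.993880

0.993880


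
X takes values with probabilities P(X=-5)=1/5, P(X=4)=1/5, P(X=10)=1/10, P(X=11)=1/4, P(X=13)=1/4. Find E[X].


E[X] = sum(x * P(x))
= -5*1/5 + 4*1/5 + 10*1/10 + 11*1/4 + 13*1/4
= 34/5

34/5


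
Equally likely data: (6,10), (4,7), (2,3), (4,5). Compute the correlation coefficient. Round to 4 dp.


Cov(X,Y) = 3.5000, Var(X) = 2.0000, Var(Y) = 6.6875
rho = Cov/(sqrt(VarX)*sqrt(VarY)) = 0.9570

0.9570


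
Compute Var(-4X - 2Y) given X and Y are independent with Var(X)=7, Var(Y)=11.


Independence => Cov(X,Y)=0
Var(-4X - 2Y) = (-4)^2*Var(X) + (-2)^2*Var(Y)
= 16*7 + 4*11 = 156

156


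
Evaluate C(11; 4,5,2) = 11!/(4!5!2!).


11! = 39916800
Denominator: 4!=24 * 5!=120 * 2!=2
Coefficient = 39916800 / 5760 = 6930

6930


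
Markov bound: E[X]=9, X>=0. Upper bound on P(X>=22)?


Markov: P(X >= a) <= E[X]/a
P(X >= 22) <= 9/22

9/22


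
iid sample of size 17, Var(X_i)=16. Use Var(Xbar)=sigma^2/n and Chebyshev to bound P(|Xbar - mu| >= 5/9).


Var(Xbar) = Var(X)/n = 16/17
Chebyshev: P(|Xbar-mu| >= 5/9) <= Var(Xbar)/(5/9)^2 = (16/17)/(25/81) = 1296/425
Bound exceeds 1, so trivial bound: 1

1


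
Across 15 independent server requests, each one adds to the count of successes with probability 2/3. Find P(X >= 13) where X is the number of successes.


P(X>=13) = P(X=13) + P(X=14) + P(X=15)
= 286720/4782969 + 81920/4782969 + 32768/14348907
= 1138688/14348907

1138688/14348907


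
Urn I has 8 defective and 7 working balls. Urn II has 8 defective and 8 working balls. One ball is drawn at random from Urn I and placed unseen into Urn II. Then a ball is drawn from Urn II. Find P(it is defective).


P(transfer defective) = 8/15; P(transfer working) = 7/15
If defective transferred: Urn II has 9 defective of 17, so P(defective|defective moved) = 9/17
If working transferred: Urn II has 8 defective of 17, so P(defective|working moved) = 8/17
By total probability: P(defective) = 8/15*9/17 + 7/15*8/17 = 128/255

128/255


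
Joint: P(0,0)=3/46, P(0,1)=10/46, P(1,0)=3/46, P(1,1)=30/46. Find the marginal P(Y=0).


P(Y=0) = P(0,0)+P(1,0) = 3/46 + 3/46 = 6/46 = 3/23

3/23


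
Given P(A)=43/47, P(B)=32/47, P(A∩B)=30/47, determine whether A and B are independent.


P(A)*P(B) = 43/47*32/47 = 1376/2209
P(A∩B) = 30/47 != 1376/2209, so not independent

No, A and B are not independent


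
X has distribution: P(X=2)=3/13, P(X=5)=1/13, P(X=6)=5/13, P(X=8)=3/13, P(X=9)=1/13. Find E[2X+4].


E[2X+4] = sum(g(x)*P(x))
= 8*3/13 + 14*1/13 + 16*5/13 + 20*3/13 + 22*1/13
= 200/13

200/13


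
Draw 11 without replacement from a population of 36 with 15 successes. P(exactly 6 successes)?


P(X=6) = C(15,6)*C(21,5) / C(36,11)
= 5005*20349 / 600805296
= 101846745/600805296 = 7315/43152

7315/43152


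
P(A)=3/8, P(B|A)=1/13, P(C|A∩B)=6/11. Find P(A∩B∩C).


P(A∩B∩C) = P(A) * P(B|A) * P(C|A∩B)
= 3/8 * 1/13 * 6/11
= 3/104 * 6/11 = 9/572

9/572


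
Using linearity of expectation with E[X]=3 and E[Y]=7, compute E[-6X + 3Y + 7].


E[-6X + 3Y + 7] = -6*E[X] + 3*E[Y] + 7
= (-6)*(3) + (3)*(7) + (7)
= -18 + 21 + 7 = 10

10


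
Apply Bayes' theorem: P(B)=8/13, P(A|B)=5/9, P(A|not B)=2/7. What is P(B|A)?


P(A) = P(A|B)P(B) + P(A|B')P(B') = 5/9*8/13 + 2/7*5/13 = 370/819
P(B|A) = P(A|B)P(B)/P(A) = (40/117)/(370/819) = 28/37

28/37


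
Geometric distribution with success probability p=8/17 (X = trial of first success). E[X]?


For geometric (trials until first success), E[X] = 1/p = 1/(8/17) = 17/8

17/8


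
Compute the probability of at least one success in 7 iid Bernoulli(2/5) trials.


P(at least one) = 1 - P(none)
P(none) = (1 - 2/5)^7 = (3/5)^7 = 2187/78125
P(at least one) = 1 - 2187/78125 = 75938/78125

75938/78125


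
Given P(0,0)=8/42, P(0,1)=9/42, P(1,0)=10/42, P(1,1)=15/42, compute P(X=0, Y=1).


Read from table: P(X=0, Y=1) = 9/42 = 3/14

3/14


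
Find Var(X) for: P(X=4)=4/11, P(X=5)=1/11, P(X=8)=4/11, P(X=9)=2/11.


E[X] = 71/11, E[X^2] = 507/11
Var(X) = E[X^2] - (E[X])^2 = 507/11 - (71/11)^2 = 536/121

536/121


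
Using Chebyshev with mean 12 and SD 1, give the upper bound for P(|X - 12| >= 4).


k = 4/1 = 4
Chebyshev: P(|X-mu| >= k*sigma) <= 1/k^2 = 1/4^2 = 1/16

1/16


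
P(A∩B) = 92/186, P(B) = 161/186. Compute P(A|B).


P(A|B) = P(A∩B)/P(B) = (92/186)/(161/186) = 92/161 = 4/7

4/7


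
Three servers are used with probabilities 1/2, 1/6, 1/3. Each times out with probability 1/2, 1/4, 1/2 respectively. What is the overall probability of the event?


P(A) = P(A|B1)P(B1) + P(A|B2)P(B2) + P(A|B3)P(B3)
= 1/2*1/2 + 1/4*1/6 + 1/2*1/3
= 1/4 + 1/24 + 1/6 = 11/24

11/24


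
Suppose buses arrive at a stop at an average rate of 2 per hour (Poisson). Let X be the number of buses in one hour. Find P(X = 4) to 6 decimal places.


P(X=4) = e^(-2) * 2^4 / 4!
≈ 0.1353352832 * 16 / 24
≈ 0.090224

0.090224


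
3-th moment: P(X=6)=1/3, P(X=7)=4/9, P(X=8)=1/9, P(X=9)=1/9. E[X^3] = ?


E[X^3] = sum(x^3 * P(x))
= 216*1/3 + 343*4/9 + 512*1/9 + 729*1/9
= 1087/3

1087/3


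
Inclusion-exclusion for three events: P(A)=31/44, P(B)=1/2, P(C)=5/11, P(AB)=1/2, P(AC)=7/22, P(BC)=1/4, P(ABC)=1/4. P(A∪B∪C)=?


P(A∪B∪C) = P(A)+P(B)+P(C) - P(AB)-P(AC)-P(BC) + P(ABC)
= 31/44+1/2+5/11 - 1/2-7/22-1/4 + 1/4
= 37/44

37/44


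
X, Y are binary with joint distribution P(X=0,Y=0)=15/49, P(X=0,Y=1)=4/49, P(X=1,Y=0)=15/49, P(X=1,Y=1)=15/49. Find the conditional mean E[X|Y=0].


P(Y=0) = 30/49
E[X|Y=0] = (0*15 + 1*15)/30 = 15/30 = 1/2

1/2


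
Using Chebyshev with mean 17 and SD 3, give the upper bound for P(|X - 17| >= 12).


k = 12/3 = 4
Chebyshev: P(|X-mu| >= k*sigma) <= 1/k^2 = 1/4^2 = 1/16

1/16


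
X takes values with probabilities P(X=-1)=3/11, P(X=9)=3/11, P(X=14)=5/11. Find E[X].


E[X] = sum(x * P(x))
= -1*3/11 + 9*3/11 + 14*5/11
= 94/11

94/11


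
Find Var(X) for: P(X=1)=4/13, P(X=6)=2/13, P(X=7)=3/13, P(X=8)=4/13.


E[X] = 69/13, E[X^2] = 479/13
Var(X) = E[X^2] - (E[X])^2 = 479/13 - (69/13)^2 = 1466/169

1466/169


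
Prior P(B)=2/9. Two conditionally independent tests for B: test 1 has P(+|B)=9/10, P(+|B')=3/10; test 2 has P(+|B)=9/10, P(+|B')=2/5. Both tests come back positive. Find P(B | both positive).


After test 1: P(+) = 9/10*2/9 + 3/10*7/9 = 13/30
P(B|+) = (1/5)/(13/30) = 6/13
After test 2 (use post1 as new prior): P(+) = 9/10*6/13 + 2/5*7/13 = 41/65
P(B|+,+) = (27/65)/(41/65) = 27/41

27/41


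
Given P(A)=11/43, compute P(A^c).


P(A') = 1 - P(A) = 1 - 11/43 = 32/43

32/43


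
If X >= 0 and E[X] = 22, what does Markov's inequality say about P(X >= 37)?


Markov: P(X >= a) <= E[X]/a
P(X >= 37) <= 22/37

22/37


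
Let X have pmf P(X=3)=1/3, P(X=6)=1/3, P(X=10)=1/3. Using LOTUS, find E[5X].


E[5X] = sum(g(x)*P(x))
= 15*1/3 + 30*1/3 + 50*1/3
= 95/3

95/3


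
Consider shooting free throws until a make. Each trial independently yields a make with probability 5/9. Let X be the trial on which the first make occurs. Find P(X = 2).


P(X=2) = (1-p)^1 * p = (4/9)^1 * 5/9
= 4/9 * 5/9 = 20/81

20/81


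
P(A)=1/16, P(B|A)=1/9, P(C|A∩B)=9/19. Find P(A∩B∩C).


P(A∩B∩C) = P(A) * P(B|A) * P(C|A∩B)
= 1/16 * 1/9 * 9/19
= 1/144 * 9/19 = 1/304

1/304


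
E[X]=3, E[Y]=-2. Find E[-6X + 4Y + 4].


E[-6X + 4Y + 4] = -6*E[X] + 4*E[Y] + 4
= (-6)*(3) + (4)*(-2) + (4)
= -18 - 8 + 4 = -22

-22


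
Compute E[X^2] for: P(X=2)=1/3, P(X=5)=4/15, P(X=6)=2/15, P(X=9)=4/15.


E[X^2] = sum(x^2 * P(x))
= 4*1/3 + 25*4/15 + 36*2/15 + 81*4/15
= 172/5

172/5


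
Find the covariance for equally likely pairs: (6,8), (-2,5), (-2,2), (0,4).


E[X]=1/2, E[Y]=19/4, E[XY]=17/2
Cov(X,Y) = E[XY] - E[X]E[Y] = 17/2 - 1/2*19/4 = 49/8

49/8


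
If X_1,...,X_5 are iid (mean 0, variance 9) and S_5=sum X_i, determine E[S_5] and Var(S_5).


E[S_n] = n*mu = 5*0 = 0
Var(S_n) = n*sigma^2 = 5*9 = 45

E[S_5]=0, Var(S_5)=45


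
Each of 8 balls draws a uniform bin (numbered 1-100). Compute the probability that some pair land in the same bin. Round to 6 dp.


P(all different) = prod((100-i)/100 for i=0..7) = 0.750306
P(at least one match) = 1 - 0.750306 = 0.249694

0.249694


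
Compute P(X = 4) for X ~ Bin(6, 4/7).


P(X=4) = C(6,4) * p^4 * (1-p)^2
= 15 * 256/2401 * 9/49
= 34560/117649

34560/117649


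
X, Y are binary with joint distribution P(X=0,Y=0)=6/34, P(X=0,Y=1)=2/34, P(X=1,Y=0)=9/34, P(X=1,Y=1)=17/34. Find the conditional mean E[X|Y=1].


P(Y=1) = 19/34
E[X|Y=1] = (0*2 + 1*17)/19 = 17/19

17/19


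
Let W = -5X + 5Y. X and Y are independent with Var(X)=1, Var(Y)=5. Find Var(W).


Independence => Cov(X,Y)=0
Var(-5X + 5Y) = (-5)^2*Var(X) + 5^2*Var(Y)
= 25*1 + 25*5 = 150

150


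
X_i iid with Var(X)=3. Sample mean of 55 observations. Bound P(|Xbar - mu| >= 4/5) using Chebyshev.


Var(Xbar) = Var(X)/n = 3/55
Chebyshev: P(|Xbar-mu| >= 4/5) <= Var(Xbar)/(4/5)^2 = (3/55)/(16/25) = 15/176

15/176


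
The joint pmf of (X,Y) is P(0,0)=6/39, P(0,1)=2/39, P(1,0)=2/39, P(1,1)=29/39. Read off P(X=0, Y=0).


Read from table: P(X=0, Y=0) = 6/39 = 2/13

2/13


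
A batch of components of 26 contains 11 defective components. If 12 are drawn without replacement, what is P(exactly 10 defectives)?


P(X=10) = C(11,10)*C(15,2) / C(26,12)
= 11*105 / 9657700
= 1155/9657700 = 231/1931540

231/1931540


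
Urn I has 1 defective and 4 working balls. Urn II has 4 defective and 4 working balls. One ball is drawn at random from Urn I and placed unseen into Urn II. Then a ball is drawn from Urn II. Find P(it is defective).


P(transfer defective) = 1/5; P(transfer working) = 4/5
If defective transferred: Urn II has 5 defective of 9, so P(defective|defective moved) = 5/9
If working transferred: Urn II has 4 defective of 9, so P(defective|working moved) = 4/9
By total probability: P(defective) = 1/5*5/9 + 4/5*4/9 = 7/15

7/15


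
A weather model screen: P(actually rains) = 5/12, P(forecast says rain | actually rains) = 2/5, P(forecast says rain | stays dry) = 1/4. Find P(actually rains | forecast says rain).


P(A) = P(A|B)P(B) + P(A|B')P(B') = 2/5*5/12 + 1/4*7/12 = 5/16
P(B|A) = P(A|B)P(B)/P(A) = (1/6)/(5/16) = 8/15

8/15


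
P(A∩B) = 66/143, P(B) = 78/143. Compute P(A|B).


P(A|B) = P(A∩B)/P(B) = (66/143)/(78/143) = 66/78 = 11/13

11/13


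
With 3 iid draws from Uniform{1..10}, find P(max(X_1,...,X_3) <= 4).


P(max <= 4) = P(all X_i <= 4) = (P(X_1 <= 4))^3
= (4/10)^3 = (2/5)^3 = 8/125

8/125


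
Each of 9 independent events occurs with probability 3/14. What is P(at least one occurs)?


P(at least one) = 1 - P(none)
P(none) = (1 - 3/14)^9 = (11/14)^9 = 2357947691/20661046784
P(at least one) = 1 - 2357947691/20661046784 = 18303099093/20661046784

18303099093/20661046784


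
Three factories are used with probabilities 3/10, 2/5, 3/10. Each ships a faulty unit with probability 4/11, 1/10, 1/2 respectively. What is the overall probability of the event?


P(A) = P(A|B1)P(B1) + P(A|B2)P(B2) + P(A|B3)P(B3)
= 4/11*3/10 + 1/10*2/5 + 1/2*3/10
= 6/55 + 1/25 + 3/20 = 329/1100

329/1100


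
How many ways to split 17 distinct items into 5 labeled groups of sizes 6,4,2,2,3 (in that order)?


17! = 355687428096000
Denominator: 6!=720 * 4!=24 * 2!=2 * 2!=2 * 3!=6
Coefficient = 355687428096000 / 414720 = 857656800

857656800


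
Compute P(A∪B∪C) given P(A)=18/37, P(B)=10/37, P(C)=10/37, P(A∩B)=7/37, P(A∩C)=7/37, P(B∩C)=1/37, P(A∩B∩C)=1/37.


P(A∪B∪C) = P(A)+P(B)+P(C) - P(AB)-P(AC)-P(BC) + P(ABC)
= 18/37+10/37+10/37 - 7/37-7/37-1/37 + 1/37
= 24/37

24/37


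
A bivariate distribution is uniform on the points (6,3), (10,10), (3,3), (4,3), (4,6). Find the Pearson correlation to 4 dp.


Cov(X,Y) = 5.6000, Var(X) = 6.2400, Var(Y) = 7.6000
rho = Cov/(sqrt(VarX)*sqrt(VarY)) = 0.8132

0.8132


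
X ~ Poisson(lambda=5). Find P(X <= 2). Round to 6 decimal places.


P(X<=2) = e^(-5)*5^0/0! + e^(-5)*5^1/1! + e^(-5)*5^2/2!
≈ 0.0067379470 + 0.0336897350 + 0.0842243375
= 0.1246520195
≈ 0.124652

0.124652


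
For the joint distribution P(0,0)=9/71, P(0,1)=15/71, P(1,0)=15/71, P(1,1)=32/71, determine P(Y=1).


P(Y=1) = P(0,1)+P(1,1) = 15/71 + 32/71 = 47/71

47/71


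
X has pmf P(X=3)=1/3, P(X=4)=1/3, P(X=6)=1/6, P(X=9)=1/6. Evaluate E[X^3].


E[X^3] = sum(x^3 * P(x))
= 27*1/3 + 64*1/3 + 216*1/6 + 729*1/6
= 1127/6

1127/6


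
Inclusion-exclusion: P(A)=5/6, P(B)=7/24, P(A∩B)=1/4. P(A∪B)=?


P(A∪B) = P(A) + P(B) - P(A∩B)
= 5/6 + 7/24 - 1/4 = 7/8

7/8


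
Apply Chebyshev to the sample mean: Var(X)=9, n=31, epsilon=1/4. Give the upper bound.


Var(Xbar) = Var(X)/n = 9/31
Chebyshev: P(|Xbar-mu| >= 1/4) <= Var(Xbar)/(1/4)^2 = (9/31)/(1/16) = 144/31
Bound exceeds 1, so trivial bound: 1

1


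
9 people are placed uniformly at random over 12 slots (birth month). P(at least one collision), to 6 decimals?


P(all different) = prod((12-i)/12 for i=0..8) = 0.015472
P(at least one match) = 1 - 0.015472 = 0.984528

0.984528


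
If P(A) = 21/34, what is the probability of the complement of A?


P(A') = 1 - P(A) = 1 - 21/34 = 13/34

13/34


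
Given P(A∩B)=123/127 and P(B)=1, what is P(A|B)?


P(A|B) = P(A∩B)/P(B) = (123/127)/(127/127) = 123/127

123/127


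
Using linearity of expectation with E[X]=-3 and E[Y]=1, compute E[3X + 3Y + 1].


E[3X + 3Y + 1] = 3*E[X] + 3*E[Y] + 1
= (3)*(-3) + (3)*(1) + (1)
= -9 + 3 + 1 = -5

-5


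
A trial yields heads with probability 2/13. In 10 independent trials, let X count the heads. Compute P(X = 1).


P(X=1) = C(10,1) * p^1 * (1-p)^9
= 10 * 2/13 * 2357947691/10604499373
= 47158953820/137858491849

47158953820/137858491849


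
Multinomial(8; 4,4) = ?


8! = 40320
Denominator: 4!=24 * 4!=24
Coefficient = 40320 / 576 = 70

70


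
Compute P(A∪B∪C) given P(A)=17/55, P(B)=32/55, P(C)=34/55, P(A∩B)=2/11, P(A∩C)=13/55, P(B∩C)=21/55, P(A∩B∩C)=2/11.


P(A∪B∪C) = P(A)+P(B)+P(C) - P(AB)-P(AC)-P(BC) + P(ABC)
= 17/55+32/55+34/55 - 2/11-13/55-21/55 + 2/11
= 49/55

49/55


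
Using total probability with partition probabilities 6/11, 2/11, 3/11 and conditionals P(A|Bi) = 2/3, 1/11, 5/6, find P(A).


P(A) = P(A|B1)P(B1) + P(A|B2)P(B2) + P(A|B3)P(B3)
= 2/3*6/11 + 1/11*2/11 + 5/6*3/11
= 4/11 + 2/121 + 5/22 = 147/242

147/242


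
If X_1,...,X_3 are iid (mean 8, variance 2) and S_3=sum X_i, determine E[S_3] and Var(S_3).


E[S_n] = n*mu = 3*8 = 24
Var(S_n) = n*sigma^2 = 3*2 = 6

E[S_3]=24, Var(S_3)=6


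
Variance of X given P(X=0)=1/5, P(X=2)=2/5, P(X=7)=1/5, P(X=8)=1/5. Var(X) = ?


E[X] = 19/5, E[X^2] = 121/5
Var(X) = E[X^2] - (E[X])^2 = 121/5 - (19/5)^2 = 244/25

244/25


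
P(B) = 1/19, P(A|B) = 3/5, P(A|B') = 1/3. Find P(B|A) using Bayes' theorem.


P(A) = P(A|B)P(B) + P(A|B')P(B') = 3/5*1/19 + 1/3*18/19 = 33/95
P(B|A) = P(A|B)P(B)/P(A) = (3/95)/(33/95) = 1/11

1/11


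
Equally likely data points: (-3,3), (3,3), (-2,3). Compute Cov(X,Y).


E[X]=-2/3, E[Y]=3, E[XY]=-2
Cov(X,Y) = E[XY] - E[X]E[Y] = -2 + 2/3*3 = 0

0


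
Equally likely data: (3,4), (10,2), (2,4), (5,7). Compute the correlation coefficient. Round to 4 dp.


Cov(X,Y) = -2.5000, Var(X) = 9.5000, Var(Y) = 3.1875
rho = Cov/(sqrt(VarX)*sqrt(VarY)) = -0.4543

-0.4543


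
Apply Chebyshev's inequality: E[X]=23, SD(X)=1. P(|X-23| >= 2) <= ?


k = 2/1 = 2
Chebyshev: P(|X-mu| >= k*sigma) <= 1/k^2 = 1/2^2 = 1/4

1/4


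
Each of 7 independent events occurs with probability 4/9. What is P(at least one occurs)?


P(at least one) = 1 - P(none)
P(none) = (1 - 4/9)^7 = (5/9)^7 = 78125/4782969
P(at least one) = 1 - 78125/4782969 = 4704844/4782969

4704844/4782969


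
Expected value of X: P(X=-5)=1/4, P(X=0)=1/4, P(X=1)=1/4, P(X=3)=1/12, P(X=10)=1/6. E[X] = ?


E[X] = sum(x * P(x))
= -5*1/4 + 0*1/4 + 1*1/4 + 3*1/12 + 10*1/6
= 11/12

11/12


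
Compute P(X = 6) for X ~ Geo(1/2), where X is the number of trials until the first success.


P(X=6) = (1-p)^5 * p = (1/2)^5 * 1/2
= 1/32 * 1/2 = 1/64

1/64


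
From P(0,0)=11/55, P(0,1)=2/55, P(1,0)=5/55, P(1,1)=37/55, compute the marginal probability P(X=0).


P(X=0) = P(0,0)+P(0,1) = 11/55 + 2/55 = 13/55

13/55


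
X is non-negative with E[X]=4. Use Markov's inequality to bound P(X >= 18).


Markov: P(X >= a) <= E[X]/a
P(X >= 18) <= 4/18 = 2/9

2/9


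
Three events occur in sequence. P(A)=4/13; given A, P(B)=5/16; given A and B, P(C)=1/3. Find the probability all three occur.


P(A∩B∩C) = P(A) * P(B|A) * P(C|A∩B)
= 4/13 * 5/16 * 1/3
= 5/52 * 1/3 = 5/156

5/156


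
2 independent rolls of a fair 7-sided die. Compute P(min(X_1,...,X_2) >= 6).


P(min >= 6) = P(all X_i >= 6) = (P(X_1 >= 6))^2
= (2/7)^2 = 4/49

4/49


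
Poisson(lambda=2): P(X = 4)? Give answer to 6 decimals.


P(X=4) = e^(-2) * 2^4 / 4!
≈ 0.1353352832 * 16 / 24
≈ 0.090224

0.090224


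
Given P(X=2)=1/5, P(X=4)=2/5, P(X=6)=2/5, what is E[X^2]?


E[X^2] = sum(g(x)*P(x))
= 4*1/5 + 16*2/5 + 36*2/5
= 108/5

108/5


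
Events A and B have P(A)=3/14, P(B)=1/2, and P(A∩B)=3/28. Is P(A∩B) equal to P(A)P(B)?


P(A)*P(B) = 3/14*1/2 = 3/28
P(A∩B) = 3/28, which equals P(A)P(B), so independent

Yes, A and B are independent


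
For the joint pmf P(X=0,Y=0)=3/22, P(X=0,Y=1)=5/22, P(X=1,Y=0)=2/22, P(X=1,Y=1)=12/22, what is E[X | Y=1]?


P(Y=1) = 17/22
E[X|Y=1] = (0*5 + 1*12)/17 = 12/17

12/17


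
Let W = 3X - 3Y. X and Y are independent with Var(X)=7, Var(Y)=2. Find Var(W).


Independence => Cov(X,Y)=0
Var(3X - 3Y) = 3^2*Var(X) + (-3)^2*Var(Y)
= 9*7 + 9*2 = 81

81


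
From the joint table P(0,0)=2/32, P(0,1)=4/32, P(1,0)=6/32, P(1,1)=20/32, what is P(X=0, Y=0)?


Read from table: P(X=0, Y=0) = 2/32 = 1/16

1/16


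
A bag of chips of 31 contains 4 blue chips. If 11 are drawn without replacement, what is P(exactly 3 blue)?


P(X=3) = C(4,3)*C(27,8) / C(31,11)
= 4*2220075 / 84672315
= 8880300/84672315 = 660/6293

660/6293


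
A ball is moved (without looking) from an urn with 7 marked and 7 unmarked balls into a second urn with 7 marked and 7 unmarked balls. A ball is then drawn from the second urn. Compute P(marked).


P(transfer marked) = 7/14 = 1/2; P(transfer unmarked) = 1/2
If marked transferred: Urn II has 8 marked of 15, so P(marked|marked moved) = 8/15
If unmarked transferred: Urn II has 7 marked of 15, so P(marked|unmarked moved) = 7/15
By total probability: P(marked) = 1/2*8/15 + 1/2*7/15 = 1/2

1/2


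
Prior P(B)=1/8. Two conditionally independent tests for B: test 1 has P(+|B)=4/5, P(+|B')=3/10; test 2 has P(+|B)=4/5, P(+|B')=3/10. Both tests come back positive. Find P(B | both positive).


After test 1: P(+) = 4/5*1/8 + 3/10*7/8 = 29/80
P(B|+) = (1/10)/(29/80) = 8/29
After test 2 (use post1 as new prior): P(+) = 4/5*8/29 + 3/10*21/29 = 127/290
P(B|+,+) = (32/145)/(127/290) = 64/127

64/127


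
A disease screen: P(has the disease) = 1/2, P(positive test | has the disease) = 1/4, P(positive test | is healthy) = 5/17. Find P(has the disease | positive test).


P(A) = P(A|B)P(B) + P(A|B')P(B') = 1/4*1/2 + 5/17*1/2 = 37/136
P(B|A) = P(A|B)P(B)/P(A) = (1/8)/(37/136) = 17/37

17/37


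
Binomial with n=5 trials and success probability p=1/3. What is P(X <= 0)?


P(X<=0) = P(X=0)
= 32/243
= 32/243

32/243


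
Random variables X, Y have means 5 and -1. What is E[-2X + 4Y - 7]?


E[-2X + 4Y - 7] = -2*E[X] + 4*E[Y] - 7
= (-2)*(5) + (4)*(-1) + (-7)
= -10 - 4 - 7 = -21

-21


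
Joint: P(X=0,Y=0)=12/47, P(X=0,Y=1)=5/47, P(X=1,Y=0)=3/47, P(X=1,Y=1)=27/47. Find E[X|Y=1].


P(Y=1) = 32/47
E[X|Y=1] = (0*5 + 1*27)/32 = 27/32

27/32


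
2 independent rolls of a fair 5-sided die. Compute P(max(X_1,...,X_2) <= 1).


P(max <= 1) = P(all X_i <= 1) = (P(X_1 <= 1))^2
= (1/5)^2 = 1/25

1/25


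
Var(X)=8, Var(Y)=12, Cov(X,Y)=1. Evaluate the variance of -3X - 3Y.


Var(-3X - 3Y) = (-3)^2*Var(X) + (-3)^2*Var(Y) + 2*(-3)*(-3)*Cov(X,Y)
= 9*8 + 9*12 + 18*1
= 72 + 108 + 18 = 198

198


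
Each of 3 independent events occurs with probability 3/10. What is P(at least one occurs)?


P(at least one) = 1 - P(none)
P(none) = (1 - 3/10)^3 = (7/10)^3 = 343/1000
P(at least one) = 1 - 343/1000 = 657/1000

657/1000


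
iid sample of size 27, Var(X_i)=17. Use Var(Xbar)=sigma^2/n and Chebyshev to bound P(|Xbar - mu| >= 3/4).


Var(Xbar) = Var(X)/n = 17/27
Chebyshev: P(|Xbar-mu| >= 3/4) <= Var(Xbar)/(3/4)^2 = (17/27)/(9/16) = 272/243
Bound exceeds 1, so trivial bound: 1

1


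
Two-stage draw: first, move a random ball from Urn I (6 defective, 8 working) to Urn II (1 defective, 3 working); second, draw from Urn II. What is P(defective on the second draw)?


P(transfer defective) = 6/14 = 3/7; P(transfer working) = 4/7
If defective transferred: Urn II has 2 defective of 5, so P(defective|defective moved) = 2/5
If working transferred: Urn II has 1 defective of 5, so P(defective|working moved) = 1/5
By total probability: P(defective) = 3/7*2/5 + 4/7*1/5 = 2/7

2/7


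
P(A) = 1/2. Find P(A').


P(A') = 1 - P(A) = 1 - 1/2 = 1/2

1/2


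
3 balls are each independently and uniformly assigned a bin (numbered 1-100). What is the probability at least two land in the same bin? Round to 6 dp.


P(all different) = prod((100-i)/100 for i=0..2) = 0.970200
P(at least one match) = 1 - 0.970200 = 0.029800

0.029800


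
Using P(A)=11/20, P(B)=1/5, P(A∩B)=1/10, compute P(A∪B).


P(A∪B) = P(A) + P(B) - P(A∩B)
= 11/20 + 1/5 - 1/10 = 13/20

13/20


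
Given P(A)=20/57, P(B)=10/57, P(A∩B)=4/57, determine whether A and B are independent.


P(A)*P(B) = 20/57*10/57 = 200/3249
P(A∩B) = 4/57 != 200/3249, so not independent

No, A and B are not independent


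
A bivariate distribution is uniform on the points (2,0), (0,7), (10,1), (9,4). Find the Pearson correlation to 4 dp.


Cov(X,Y) = -4.2500, Var(X) = 18.6875, Var(Y) = 7.5000
rho = Cov/(sqrt(VarX)*sqrt(VarY)) = -0.3590

-0.3590


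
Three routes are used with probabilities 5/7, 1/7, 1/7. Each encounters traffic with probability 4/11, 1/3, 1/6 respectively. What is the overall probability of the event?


P(A) = P(A|B1)P(B1) + P(A|B2)P(B2) + P(A|B3)P(B3)
= 4/11*5/7 + 1/3*1/7 + 1/6*1/7
= 20/77 + 1/21 + 1/42 = 51/154

51/154


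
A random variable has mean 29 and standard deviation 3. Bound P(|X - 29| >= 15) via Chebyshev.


k = 15/3 = 5
Chebyshev: P(|X-mu| >= k*sigma) <= 1/k^2 = 1/5^2 = 1/25

1/25


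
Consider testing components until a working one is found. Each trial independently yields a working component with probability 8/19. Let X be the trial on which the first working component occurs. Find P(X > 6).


P(X > 6) = P(first 6 trials all fail) = (1-p)^6 = (11/19)^6 = 1771561/47045881

1771561/47045881


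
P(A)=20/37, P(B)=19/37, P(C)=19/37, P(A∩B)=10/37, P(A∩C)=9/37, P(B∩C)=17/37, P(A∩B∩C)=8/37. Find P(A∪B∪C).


P(A∪B∪C) = P(A)+P(B)+P(C) - P(AB)-P(AC)-P(BC) + P(ABC)
= 20/37+19/37+19/37 - 10/37-9/37-17/37 + 8/37
= 30/37

30/37


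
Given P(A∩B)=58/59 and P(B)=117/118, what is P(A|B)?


P(A|B) = P(A∩B)/P(B) = (116/118)/(117/118) = 116/117

116/117


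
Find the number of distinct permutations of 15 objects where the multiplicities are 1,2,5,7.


15! = 1307674368000
Denominator: 1!=1 * 2!=2 * 5!=120 * 7!=5040
Coefficient = 1307674368000 / 1209600 = 1081080

1081080


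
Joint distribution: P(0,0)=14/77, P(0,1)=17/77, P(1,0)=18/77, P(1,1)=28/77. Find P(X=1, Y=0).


Read from table: P(X=1, Y=0) = 18/77

18/77


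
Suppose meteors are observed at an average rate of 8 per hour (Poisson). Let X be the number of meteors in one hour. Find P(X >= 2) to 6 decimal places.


P(X>=2) = 1 - P(X<=1) = 1 - (e^(-8)*8^0/0! + e^(-8)*8^1/1!)
≈ 1 - (0.0003354626 + 0.0026837010)
= 1 - 0.0030191636 = 0.9969808364
≈ 0.996981

0.996981


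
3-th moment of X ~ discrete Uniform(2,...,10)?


E[X^3] = (1/9) * sum(x^3 for x=2..10)
= 3024/9 = 336

336


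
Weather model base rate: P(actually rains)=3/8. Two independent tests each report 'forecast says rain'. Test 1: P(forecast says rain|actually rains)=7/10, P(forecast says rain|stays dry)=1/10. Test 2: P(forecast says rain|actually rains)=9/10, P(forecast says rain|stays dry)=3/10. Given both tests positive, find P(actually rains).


After test 1: P(+) = 7/10*3/8 + 1/10*5/8 = 13/40
P(B|+) = (21/80)/(13/40) = 21/26
After test 2 (use post1 as new prior): P(+) = 9/10*21/26 + 3/10*5/26 = 51/65
P(B|+,+) = (189/260)/(51/65) = 63/68

63/68


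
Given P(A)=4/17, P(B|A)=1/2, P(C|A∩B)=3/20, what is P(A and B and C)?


P(A∩B∩C) = P(A) * P(B|A) * P(C|A∩B)
= 4/17 * 1/2 * 3/20
= 2/17 * 3/20 = 3/170

3/170


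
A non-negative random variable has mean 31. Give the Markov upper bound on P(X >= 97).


Markov: P(X >= a) <= E[X]/a
P(X >= 97) <= 31/97

31/97


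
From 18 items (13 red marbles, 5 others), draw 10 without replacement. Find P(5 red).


P(X=5) = C(13,5)*C(5,5) / C(18,10)
= 1287*1 / 43758
= 1287/43758 = 1/34

1/34


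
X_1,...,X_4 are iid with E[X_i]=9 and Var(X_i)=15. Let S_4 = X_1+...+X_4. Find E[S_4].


E[S_n] = n*E[X_1] = 4*9 = 36

36


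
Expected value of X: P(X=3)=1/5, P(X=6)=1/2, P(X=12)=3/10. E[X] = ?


E[X] = sum(x * P(x))
= 3*1/5 + 6*1/2 + 12*3/10
= 36/5

36/5


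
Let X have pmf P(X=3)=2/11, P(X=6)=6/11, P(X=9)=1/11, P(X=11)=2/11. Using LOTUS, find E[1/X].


E[1/X] = sum(g(x)*P(x))
= 1/3*2/11 + 1/6*6/11 + 1/9*1/11 + 1/11*2/11
= 194/1089

194/1089


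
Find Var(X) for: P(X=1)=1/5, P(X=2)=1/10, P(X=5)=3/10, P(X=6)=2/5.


E[X] = 43/10, E[X^2] = 45/2
Var(X) = E[X^2] - (E[X])^2 = 45/2 - (43/10)^2 = 401/100

401/100


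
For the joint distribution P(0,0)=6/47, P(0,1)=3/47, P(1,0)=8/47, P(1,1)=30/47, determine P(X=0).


P(X=0) = P(0,0)+P(0,1) = 6/47 + 3/47 = 9/47

9/47
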